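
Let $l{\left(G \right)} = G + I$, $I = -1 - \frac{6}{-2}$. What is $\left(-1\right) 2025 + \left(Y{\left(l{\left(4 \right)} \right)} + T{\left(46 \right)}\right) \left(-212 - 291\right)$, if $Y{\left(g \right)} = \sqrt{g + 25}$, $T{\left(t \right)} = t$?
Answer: $-25163 - 503 \sqrt{31} \approx -27964.0$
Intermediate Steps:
$I = 2$ ($I = -1 - 6 \left(- \frac{1}{2}\right) = -1 - -3 = -1 + 3 = 2$)
$l{\left(G \right)} = 2 + G$ ($l{\left(G \right)} = G + 2 = 2 + G$)
$Y{\left(g \right)} = \sqrt{25 + g}$
$\left(-1\right) 2025 + \left(Y{\left(l{\left(4 \right)} \right)} + T{\left(46 \right)}\right) \left(-212 - 291\right) = \left(-1\right) 2025 + \left(\sqrt{25 + \left(2 + 4\right)} + 46\right) \left(-212 - 291\right) = -2025 + \left(\sqrt{25 + 6} + 46\right) \left(-503\right) = -2025 + \left(\sqrt{31} + 46\right) \left(-503\right) = -2025 + \left(46 + \sqrt{31}\right) \left(-503\right) = -2025 - \left(23138 + 503 \sqrt{31}\right) = -25163 - 503 \sqrt{31}$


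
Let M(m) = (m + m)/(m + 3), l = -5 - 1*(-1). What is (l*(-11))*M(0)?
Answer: 0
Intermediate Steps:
l = -4 (l = -5 + 1 = -4)
M(m) = 2*m/(3 + m) (M(m) = (2*m)/(3 + m) = 2*m/(3 + m))
(l*(-11))*M(0) = (-4*(-11))*(2*0/(3 + 0)) = 44*(2*0/3) = 44*(2*0*(1/3)) = 44*0 = 0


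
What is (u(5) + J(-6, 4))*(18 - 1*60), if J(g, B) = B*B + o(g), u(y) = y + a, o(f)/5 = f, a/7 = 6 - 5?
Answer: 84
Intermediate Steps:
a = 7 (a = 7*(6 - 5) = 7*1 = 7)
o(f) = 5*f
u(y) = 7 + y (u(y) = y + 7 = 7 + y)
J(g, B) = B² + 5*g (J(g, B) = B*B + 5*g = B² + 5*g)
(u(5) + J(-6, 4))*(18 - 1*60) = ((7 + 5) + (4² + 5*(-6)))*(18 - 1*60) = (12 + (16 - 30))*(18 - 60) = (12 - 14)*(-42) = -2*(-42) = 84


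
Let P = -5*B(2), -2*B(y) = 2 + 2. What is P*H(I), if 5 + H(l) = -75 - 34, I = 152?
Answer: -1140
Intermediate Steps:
B(y) = -2 (B(y) = -(2 + 2)/2 = -½*4 = -2)
H(l) = -114 (H(l) = -5 + (-75 - 34) = -5 - 109 = -114)
P = 10 (P = -5*(-2) = 10)
P*H(I) = 10*(-114) = -1140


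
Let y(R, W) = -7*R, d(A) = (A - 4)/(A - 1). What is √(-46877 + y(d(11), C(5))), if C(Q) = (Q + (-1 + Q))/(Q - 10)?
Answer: 3*I*√520910/10 ≈ 216.52*I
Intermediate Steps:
d(A) = (-4 + A)/(-1 + A)
C(Q) = (-1 + 2*Q)/(-10 + Q)
√(-46877 + y(d(11), C(5))) = √(-46877 - 7*(-4 + 11)/(-1 + 11)) = √(-46877 - 7*7/10) = √(-46877 - 49/10) = √(-468819/10) = 3*I*√520910/10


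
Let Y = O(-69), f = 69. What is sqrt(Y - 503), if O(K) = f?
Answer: I*sqrt(434) ≈ 20.833*I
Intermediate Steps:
O(K) = 69
Y = 69
sqrt(Y - 503) = sqrt(69 - 503) = sqrt(-434) = I*sqrt(434)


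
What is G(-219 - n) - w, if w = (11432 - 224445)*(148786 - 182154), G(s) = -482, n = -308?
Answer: -7107818266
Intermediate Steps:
w = 7107817784 (w = -213013*(-33368) = 7107817784)
G(-219 - n) - w = -482 - 1*7107817784 = -482 - 7107817784 = -7107818266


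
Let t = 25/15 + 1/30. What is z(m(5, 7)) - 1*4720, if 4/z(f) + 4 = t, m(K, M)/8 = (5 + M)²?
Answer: -108600/23 ≈ -4721.7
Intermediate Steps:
t = 17/10 (t = 25*(1/15) + 1*(1/30) = 5/3 + 1/30 = 17/10 ≈ 1.7000)
m(K, M) = 8*(5 + M)²
z(f) = -40/23 (z(f) = 4/(-4 + 17/10) = 4/(-23/10) = 4*(-10/23) = -40/23)
z(m(5, 7)) - 1*4720 = -40/23 - 1*4720 = -40/23 - 4720 = -108600/23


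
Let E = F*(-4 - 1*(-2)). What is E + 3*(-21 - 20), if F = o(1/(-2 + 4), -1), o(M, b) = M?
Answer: -124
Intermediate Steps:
F = ½ (F = 1/(-2 + 4) = 1/2 = ½ ≈ 0.50000)
E = -1 (E = (-4 - 1*(-2))/2 = (-4 + 2)/2 = (½)*(-2) = -1)
E + 3*(-21 - 20) = -1 + 3*(-21 - 20) = -1 + 3*(-41) = -1 - 123 = -124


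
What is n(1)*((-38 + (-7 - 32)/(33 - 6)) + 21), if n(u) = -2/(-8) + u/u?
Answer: -415/18 ≈ -23.056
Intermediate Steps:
n(u) = 5/4 (n(u) = -2*(-⅛) + 1 = ¼ + 1 = 5/4)
n(1)*((-38 + (-7 - 32)/(33 - 6)) + 21) = 5*((-38 + (-7 - 32)/(33 - 6)) + 21)/4 = 5*((-38 - 39/27) + 21)/4 = 5*((-38 - 39*1/27) + 21)/4 = 5*((-38 - 13/9) + 21)/4 = 5*(-355/9 + 21)/4 = (5/4)*(-166/9) = -415/18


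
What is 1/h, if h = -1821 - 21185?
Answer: -1/23006 ≈ -4.3467e-5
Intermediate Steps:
h = -23006
1/h = 1/(-23006) = -1/23006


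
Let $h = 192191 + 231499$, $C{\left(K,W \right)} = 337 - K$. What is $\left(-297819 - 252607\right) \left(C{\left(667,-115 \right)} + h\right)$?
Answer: $-233028351360$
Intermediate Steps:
$h = 423690$
$\left(-297819 - 252607\right) \left(C{\left(667,-115 \right)} + h\right) = \left(-297819 - 252607\right) \left(\left(337 - 667\right) + 423690\right) = - 550426 \left(\left(337 - 667\right) + 423690\right) = - 550426 \left(-330 + 423690\right) = \left(-550426\right) 423360 = -233028351360$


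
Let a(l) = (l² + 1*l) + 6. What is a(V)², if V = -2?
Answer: 64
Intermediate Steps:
a(l) = 6 + l + l² (a(l) = (l² + l) + 6 = (l + l²) + 6 = 6 + l + l²)
a(V)² = (6 - 2 + (-2)²)² = (6 - 2 + 4)² = 8² = 64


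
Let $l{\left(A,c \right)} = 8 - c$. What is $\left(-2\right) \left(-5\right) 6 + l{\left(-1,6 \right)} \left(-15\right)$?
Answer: $30$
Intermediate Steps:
$\left(-2\right) \left(-5\right) 6 + l{\left(-1,6 \right)} \left(-15\right) = \left(-2\right) \left(-5\right) 6 + \left(8 - 6\right) \left(-15\right) = 10 \cdot 6 + \left(8 - 6\right) \left(-15\right) = 60 + 2 \left(-15\right) = 60 - 30 = 30$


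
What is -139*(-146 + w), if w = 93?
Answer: 7367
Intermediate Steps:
-139*(-146 + w) = -139*(-146 + 93) = -139*(-53) = 7367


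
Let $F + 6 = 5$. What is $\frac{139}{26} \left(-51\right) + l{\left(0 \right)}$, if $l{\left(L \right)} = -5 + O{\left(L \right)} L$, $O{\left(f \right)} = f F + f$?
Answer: $- \frac{7219}{26} \approx -277.65$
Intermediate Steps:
$F = -1$ ($F = -6 + 5 = -1$)
$O{\left(f \right)} = 0$ ($O{\left(f \right)} = f \left(-1\right) + f = - f + f = 0$)
$l{\left(L \right)} = -5$ ($l{\left(L \right)} = -5 + 0 L = -5 + 0 = -5$)
$\frac{139}{26} \left(-51\right) + l{\left(0 \right)} = \frac{139}{26} \left(-51\right) - 5 = - \frac{7089}{26} - 5 = - \frac{7219}{26}$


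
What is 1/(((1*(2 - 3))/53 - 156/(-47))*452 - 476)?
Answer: 2491/2530176 ≈ 0.00098452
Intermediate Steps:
1/(((1*(2 - 3))/53 - 156/(-47))*452 - 476) = 1/(((1*(-1))*(1/53) - 156*(-1/47))*452 - 476) = 1/((-1*1/53 + 156/47)*452 - 476) = 1/((-1/53 + 156/47)*452 - 476) = 1/((8221/2491)*452 - 476) = 1/(3715892/2491 - 476) = 1/(2530176/2491) = 2491/2530176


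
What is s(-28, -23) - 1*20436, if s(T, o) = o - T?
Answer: -20431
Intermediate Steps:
s(-28, -23) - 1*20436 = (-23 - 1*(-28)) - 1*20436 = (-23 + 28) - 20436 = 5 - 20436 = -20431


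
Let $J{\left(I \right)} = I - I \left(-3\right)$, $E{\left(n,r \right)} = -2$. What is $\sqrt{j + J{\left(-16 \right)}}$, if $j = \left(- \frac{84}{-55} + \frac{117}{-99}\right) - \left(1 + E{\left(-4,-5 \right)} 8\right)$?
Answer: $\frac{2 i \sqrt{36795}}{55} \approx 6.9753 i$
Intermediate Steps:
$J{\left(I \right)} = 4 I$ ($J{\left(I \right)} = I - - 3 I = I + 3 I = 4 I$)
$j = \frac{844}{55}$ ($j = \left(- \frac{84}{-55} + \frac{117}{-99}\right) - \left(1 - 16\right) = \left(\left(-84\right) \left(- \frac{1}{55}\right) + 117 \left(- \frac{1}{99}\right)\right) - \left(1 - 16\right) = \left(\frac{84}{55} - \frac{13}{11}\right) - -15 = \frac{19}{55} + 15 = \frac{844}{55} \approx 15.345$)
$\sqrt{j + J{\left(-16 \right)}} = \sqrt{\frac{844}{55} + 4 \left(-16\right)} = \sqrt{\frac{844}{55} - 64} = \sqrt{- \frac{2676}{55}} = \frac{2 i \sqrt{36795}}{55}$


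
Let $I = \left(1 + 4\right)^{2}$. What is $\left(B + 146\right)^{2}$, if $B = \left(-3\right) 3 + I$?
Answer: $26244$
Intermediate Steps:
$I = 25$ ($I = 5^{2} = 25$)
$B = 16$ ($B = \left(-3\right) 3 + 25 = -9 + 25 = 16$)
$\left(B + 146\right)^{2} = \left(16 + 146\right)^{2} = 162^{2} = 26244$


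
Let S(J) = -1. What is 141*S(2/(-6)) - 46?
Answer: -187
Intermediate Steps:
141*S(2/(-6)) - 46 = 141*(-1) - 46 = -141 - 46 = -187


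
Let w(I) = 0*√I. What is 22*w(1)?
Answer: 0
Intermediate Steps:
w(I) = 0
22*w(1) = 22*0 = 0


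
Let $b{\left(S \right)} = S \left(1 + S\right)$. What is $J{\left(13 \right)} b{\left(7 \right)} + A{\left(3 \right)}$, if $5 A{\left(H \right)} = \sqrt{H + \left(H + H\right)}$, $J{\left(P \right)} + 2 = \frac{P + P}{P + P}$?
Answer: $- \frac{277}{5} \approx -55.4$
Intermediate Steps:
$J{\left(P \right)} = -1$ ($J{\left(P \right)} = -2 + \frac{P + P}{P + P} = -2 + \frac{2 P}{2 P} = -2 + 2 P \frac{1}{2 P} = -2 + 1 = -1$)
$A{\left(H \right)} = \frac{\sqrt{3} \sqrt{H}}{5}$ ($A{\left(H \right)} = \frac{\sqrt{H + \left(H + H\right)}}{5} = \frac{\sqrt{H + 2 H}}{5} = \frac{\sqrt{3 H}}{5} = \frac{\sqrt{3} \sqrt{H}}{5}$)
$J{\left(13 \right)} b{\left(7 \right)} + A{\left(3 \right)} = - 7 \left(1 + 7\right) + \frac{\sqrt{3} \sqrt{3}}{5} = - 7 \cdot 8 + \frac{3}{5} = \left(-1\right) 56 + \frac{3}{5} = -56 + \frac{3}{5} = - \frac{277}{5}$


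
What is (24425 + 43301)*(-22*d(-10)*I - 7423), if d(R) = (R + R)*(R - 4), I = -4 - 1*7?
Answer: 4086383662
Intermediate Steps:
I = -11 (I = -4 - 7 = -11)
d(R) = 2*R*(-4 + R) (d(R) = (2*R)*(-4 + R) = 2*R*(-4 + R))
(24425 + 43301)*(-22*d(-10)*I - 7423) = (24425 + 43301)*(-22*2*(-10)*(-4 - 10)*(-11) - 7423) = 67726*(-22*2*(-10)*(-14)*(-11) - 7423) = 67726*(-6160*(-11) - 7423) = 67726*(-22*(-3080) - 7423) = 67726*(67760 - 7423) = 67726*60337 = 4086383662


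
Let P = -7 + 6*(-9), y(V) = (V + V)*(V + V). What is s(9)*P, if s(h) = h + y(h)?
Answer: -20313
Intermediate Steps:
y(V) = 4*V² (y(V) = (2*V)*(2*V) = 4*V²)
s(h) = h + 4*h²
P = -61 (P = -7 - 54 = -61)
s(9)*P = (9*(1 + 4*9))*(-61) = (9*(1 + 36))*(-61) = (9*37)*(-61) = 333*(-61) = -20313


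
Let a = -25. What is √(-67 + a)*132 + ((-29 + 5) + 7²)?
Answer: 25 + 264*I*√23 ≈ 25.0 + 1266.1*I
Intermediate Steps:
√(-67 + a)*132 + ((-29 + 5) + 7²) = √(-67 - 25)*132 + ((-29 + 5) + 7²) = √(-92)*132 + (-24 + 49) = (2*I*√23)*132 + 25 = 264*I*√23 + 25 = 25 + 264*I*√23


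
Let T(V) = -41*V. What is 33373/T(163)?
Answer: -33373/6683 ≈ -4.9937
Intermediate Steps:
33373/T(163) = 33373/((-41*163)) = 33373/(-6683) = 33373*(-1/6683) = -33373/6683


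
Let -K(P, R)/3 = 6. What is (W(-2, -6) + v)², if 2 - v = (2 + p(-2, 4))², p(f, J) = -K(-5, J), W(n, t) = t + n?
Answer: 164836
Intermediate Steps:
W(n, t) = n + t
K(P, R) = -18 (K(P, R) = -3*6 = -18)
p(f, J) = 18 (p(f, J) = -1*(-18) = 18)
v = -398 (v = 2 - (2 + 18)² = 2 - 1*20² = 2 - 1*400 = 2 - 400 = -398)
(W(-2, -6) + v)² = ((-2 - 6) - 398)² = (-8 - 398)² = (-406)² = 164836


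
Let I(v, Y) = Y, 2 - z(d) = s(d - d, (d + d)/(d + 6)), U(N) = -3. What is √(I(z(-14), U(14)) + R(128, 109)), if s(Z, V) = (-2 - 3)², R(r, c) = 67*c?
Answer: 10*√73 ≈ 85.440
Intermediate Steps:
s(Z, V) = 25 (s(Z, V) = (-5)² = 25)
z(d) = -23 (z(d) = 2 - 1*25 = 2 - 25 = -23)
√(I(z(-14), U(14)) + R(128, 109)) = √(-3 + 67*109) = √(-3 + 7303) = √7300 = 10*√73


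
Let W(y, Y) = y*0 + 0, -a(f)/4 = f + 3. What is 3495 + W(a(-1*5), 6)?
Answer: 3495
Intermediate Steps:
a(f) = -12 - 4*f (a(f) = -4*(f + 3) = -4*(3 + f) = -12 - 4*f)
W(y, Y) = 0 (W(y, Y) = 0 + 0 = 0)
3495 + W(a(-1*5), 6) = 3495 + 0 = 3495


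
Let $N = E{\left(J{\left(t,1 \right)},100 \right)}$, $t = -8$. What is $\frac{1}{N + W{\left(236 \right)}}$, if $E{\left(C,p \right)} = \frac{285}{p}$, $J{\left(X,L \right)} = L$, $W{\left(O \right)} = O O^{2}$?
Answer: $\frac{20}{262885177} \approx 7.6079 \cdot 10^{-8}$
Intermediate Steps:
$W{\left(O \right)} = O^{3}$
$N = \frac{57}{20}$ ($N = \frac{285}{100} = 285 \cdot \frac{1}{100} = \frac{57}{20} \approx 2.85$)
$\frac{1}{N + W{\left(236 \right)}} = \frac{1}{\frac{57}{20} + 236^{3}} = \frac{1}{\frac{57}{20} + 13144256} = \frac{1}{\frac{262885177}{20}} = \frac{20}{262885177}$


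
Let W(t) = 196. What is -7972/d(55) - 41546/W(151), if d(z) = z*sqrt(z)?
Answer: -20773/98 - 7972*sqrt(55)/3025 ≈ -231.51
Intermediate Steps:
d(z) = z**(3/2)
-7972/d(55) - 41546/W(151) = -7972*sqrt(55)/3025 - 41546/196 = -7972*sqrt(55)/3025 - 41546*1/196 = -7972*sqrt(55)/3025 - 20773/98 = -20773/98 - 7972*sqrt(55)/3025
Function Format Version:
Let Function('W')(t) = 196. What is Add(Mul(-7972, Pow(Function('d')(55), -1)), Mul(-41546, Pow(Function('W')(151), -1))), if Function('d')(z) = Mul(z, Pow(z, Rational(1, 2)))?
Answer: Add(Rational(-20773, 98), Mul(Rational(-7972, 3025), Pow(55, Rational(1, 2)))) ≈ -231.51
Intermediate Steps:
Function('d')(z) = Pow(z, Rational(3, 2))
Add(Mul(-7972, Pow(Function('d')(55), -1)), Mul(-41546, Pow(Function('W')(151), -1))) = Add(Mul(-7972, Pow(Pow(55, Rational(3, 2)), -1)), Mul(-41546, Pow(196, -1))) = Add(Mul(-7972, Pow(Mul(55, Pow(55, Rational(1, 2))), -1)), Mul(-41546, Rational(1, 196))) = Add(Mul(-7972, Mul(Rational(1, 3025), Pow(55, Rational(1, 2)))), Rational(-20773, 98)) = Add(Mul(Rational(-7972, 3025), Pow(55, Rational(1, 2))), Rational(-20773, 98)) = Add(Rational(-20773, 98), Mul(Rational(-7972, 3025), Pow(55, Rational(1, 2))))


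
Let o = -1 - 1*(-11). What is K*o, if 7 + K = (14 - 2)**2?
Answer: 1370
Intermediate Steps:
o = 10 (o = -1 + 11 = 10)
K = 137 (K = -7 + (14 - 2)**2 = -7 + 12**2 = -7 + 144 = 137)
K*o = 137*10 = 1370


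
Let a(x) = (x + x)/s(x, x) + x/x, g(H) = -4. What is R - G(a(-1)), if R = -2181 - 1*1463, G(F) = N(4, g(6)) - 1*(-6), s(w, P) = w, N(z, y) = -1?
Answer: -3649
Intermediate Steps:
a(x) = 3 (a(x) = (x + x)/x + x/x = (2*x)/x + 1 = 2 + 1 = 3)
G(F) = 5 (G(F) = -1 - 1*(-6) = -1 + 6 = 5)
R = -3644 (R = -2181 - 1463 = -3644)
R - G(a(-1)) = -3644 - 1*5 = -3644 - 5 = -3649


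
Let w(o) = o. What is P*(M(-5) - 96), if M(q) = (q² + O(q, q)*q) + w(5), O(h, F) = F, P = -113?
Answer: 4633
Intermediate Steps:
M(q) = 5 + 2*q² (M(q) = (q² + q*q) + 5 = (q² + q²) + 5 = 2*q² + 5 = 5 + 2*q²)
P*(M(-5) - 96) = -113*((5 + 2*(-5)²) - 96) = -113*((5 + 2*25) - 96) = -113*((5 + 50) - 96) = -113*(55 - 96) = -113*(-41) = 4633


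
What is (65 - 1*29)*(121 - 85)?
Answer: 1296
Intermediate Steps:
(65 - 1*29)*(121 - 85) = (65 - 29)*36 = 36*36 = 1296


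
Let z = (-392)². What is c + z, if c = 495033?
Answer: 648697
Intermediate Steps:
z = 153664
c + z = 495033 + 153664 = 648697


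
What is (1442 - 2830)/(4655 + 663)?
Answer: -694/2659 ≈ -0.26100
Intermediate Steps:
(1442 - 2830)/(4655 + 663) = -1388/5318 = -1388*1/5318 = -694/2659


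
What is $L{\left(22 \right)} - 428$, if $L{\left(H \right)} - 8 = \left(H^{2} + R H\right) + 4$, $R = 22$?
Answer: $552$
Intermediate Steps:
$L{\left(H \right)} = 12 + H^{2} + 22 H$ ($L{\left(H \right)} = 8 + \left(\left(H^{2} + 22 H\right) + 4\right) = 8 + \left(4 + H^{2} + 22 H\right) = 12 + H^{2} + 22 H$)
$L{\left(22 \right)} - 428 = \left(12 + 22^{2} + 22 \cdot 22\right) - 428 = \left(12 + 484 + 484\right) - 428 = 980 - 428 = 552$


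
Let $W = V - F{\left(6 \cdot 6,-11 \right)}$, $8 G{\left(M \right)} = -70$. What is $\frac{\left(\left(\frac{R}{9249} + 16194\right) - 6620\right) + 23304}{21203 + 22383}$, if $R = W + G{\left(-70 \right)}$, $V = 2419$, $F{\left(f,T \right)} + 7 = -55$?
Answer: $\frac{1216364377}{1612507656} \approx 0.75433$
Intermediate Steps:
$G{\left(M \right)} = - \frac{35}{4}$ ($G{\left(M \right)} = \frac{1}{8} \left(-70\right) = - \frac{35}{4}$)
$F{\left(f,T \right)} = -62$ ($F{\left(f,T \right)} = -7 - 55 = -62$)
$W = 2481$ ($W = 2419 - -62 = 2419 + 62 = 2481$)
$R = \frac{9889}{4}$ ($R = 2481 - \frac{35}{4} = \frac{9889}{4} \approx 2472.3$)
$\frac{\left(\left(\frac{R}{9249} + 16194\right) - 6620\right) + 23304}{21203 + 22383} = \frac{\left(\left(\frac{9889}{4 \cdot 9249} + 16194\right) - 6620\right) + 23304}{21203 + 22383} = \frac{\left(\left(\frac{9889}{4} \cdot \frac{1}{9249} + 16194\right) - 6620\right) + 23304}{43586} = \left(\left(\left(\frac{9889}{36996} + 16194\right) - 6620\right) + 23304\right) \frac{1}{43586} = \left(\left(\frac{599123113}{36996} - 6620\right) + 23304\right) \frac{1}{43586} = \left(\frac{354209593}{36996} + 23304\right) \frac{1}{43586} = \frac{1216364377}{36996} \cdot \frac{1}{43586} = \frac{1216364377}{1612507656}$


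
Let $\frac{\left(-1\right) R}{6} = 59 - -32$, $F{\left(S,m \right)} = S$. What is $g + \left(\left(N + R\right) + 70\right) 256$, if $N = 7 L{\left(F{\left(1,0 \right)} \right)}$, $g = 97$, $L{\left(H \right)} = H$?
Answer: $-119967$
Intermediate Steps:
$R = -546$ ($R = - 6 \left(59 - -32\right) = - 6 \left(59 + 32\right) = \left(-6\right) 91 = -546$)
$N = 7$ ($N = 7 \cdot 1 = 7$)
$g + \left(\left(N + R\right) + 70\right) 256 = 97 + \left(\left(7 - 546\right) + 70\right) 256 = 97 + \left(-539 + 70\right) 256 = 97 - 120064 = -119967$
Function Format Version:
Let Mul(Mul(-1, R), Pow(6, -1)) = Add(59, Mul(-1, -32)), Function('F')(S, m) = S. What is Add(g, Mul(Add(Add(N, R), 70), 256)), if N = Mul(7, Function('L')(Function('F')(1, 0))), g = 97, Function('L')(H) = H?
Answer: -119967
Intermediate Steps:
R = -546 (R = Mul(-6, Add(59, Mul(-1, -32))) = Mul(-6, Add(59, 32)) = Mul(-6, 91) = -546)
N = 7 (N = Mul(7, 1) = 7)
Add(g, Mul(Add(Add(N, R), 70), 256)) = Add(97, Mul(Add(Add(7, -546), 70), 256)) = Add(97, Mul(Add(-539, 70), 256)) = Add(97, Mul(-469, 256)) = Add(97, -120064) = -119967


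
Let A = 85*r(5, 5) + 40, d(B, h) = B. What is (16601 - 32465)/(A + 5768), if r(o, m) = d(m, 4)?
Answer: -15864/6233 ≈ -2.5452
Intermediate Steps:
r(o, m) = m
A = 465 (A = 85*5 + 40 = 425 + 40 = 465)
(16601 - 32465)/(A + 5768) = (16601 - 32465)/(465 + 5768) = -15864/6233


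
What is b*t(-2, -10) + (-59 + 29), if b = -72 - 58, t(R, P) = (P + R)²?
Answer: -18750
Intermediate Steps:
b = -130
b*t(-2, -10) + (-59 + 29) = -130*(-10 - 2)² + (-59 + 29) = -130*(-12)² - 30 = -130*144 - 30 = -18720 - 30 = -18750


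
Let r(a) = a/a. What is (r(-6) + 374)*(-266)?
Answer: -99750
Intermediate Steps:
r(a) = 1
(r(-6) + 374)*(-266) = (1 + 374)*(-266) = 375*(-266) = -99750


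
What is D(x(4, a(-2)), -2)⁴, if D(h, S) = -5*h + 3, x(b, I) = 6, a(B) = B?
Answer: 531441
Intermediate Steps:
D(h, S) = 3 - 5*h
D(x(4, a(-2)), -2)⁴ = (3 - 5*6)⁴ = (3 - 30)⁴ = (-27)⁴ = 531441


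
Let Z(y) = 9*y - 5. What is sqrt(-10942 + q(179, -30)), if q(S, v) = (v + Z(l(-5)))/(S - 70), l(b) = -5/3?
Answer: 2*I*sqrt(32501838)/109 ≈ 104.61*I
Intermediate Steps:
l(b) = -5/3 (l(b) = -5*1/3 = -5/3)
Z(y) = -5 + 9*y
q(S, v) = (-20 + v)/(-70 + S) (q(S, v) = (v + (-5 + 9*(-5/3)))/(S - 70) = (v + (-5 - 15))/(-70 + S) = (v - 20)/(-70 + S) = (-20 + v)/(-70 + S))
sqrt(-10942 + q(179, -30)) = sqrt(-10942 + (-20 - 30)/(-70 + 179)) = sqrt(-10942 - 50/109) = sqrt(-1192728/109) = 2*I*sqrt(32501838)/109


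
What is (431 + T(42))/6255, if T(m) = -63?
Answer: 368/6255 ≈ 0.058833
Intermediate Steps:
(431 + T(42))/6255 = (431 - 63)/6255 = 368*(1/6255) = 368/6255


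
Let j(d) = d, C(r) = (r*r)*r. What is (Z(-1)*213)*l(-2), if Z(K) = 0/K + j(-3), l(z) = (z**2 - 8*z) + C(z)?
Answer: -7668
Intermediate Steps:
C(r) = r**3 (C(r) = r**2*r = r**3)
l(z) = z**2 + z**3 - 8*z (l(z) = (z**2 - 8*z) + z**3 = z**2 + z**3 - 8*z)
Z(K) = -3 (Z(K) = 0/K - 3 = 0 - 3 = -3)
(Z(-1)*213)*l(-2) = (-3*213)*(-2*(-8 - 2 + (-2)**2)) = -(-1278)*(-8 - 2 + 4) = -(-1278)*(-6) = -639*12 = -7668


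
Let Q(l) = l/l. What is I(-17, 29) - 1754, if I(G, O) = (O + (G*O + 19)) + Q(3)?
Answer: -2198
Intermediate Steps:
Q(l) = 1
I(G, O) = 20 + O + G*O (I(G, O) = (O + (G*O + 19)) + 1 = (O + (19 + G*O)) + 1 = (19 + O + G*O) + 1 = 20 + O + G*O)
I(-17, 29) - 1754 = (20 + 29 - 17*29) - 1754 = (20 + 29 - 493) - 1754 = -444 - 1754 = -2198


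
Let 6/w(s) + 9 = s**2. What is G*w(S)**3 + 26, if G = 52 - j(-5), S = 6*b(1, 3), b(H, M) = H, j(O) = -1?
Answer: 19378/729 ≈ 26.582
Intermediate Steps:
S = 6 (S = 6*1 = 6)
w(s) = 6/(-9 + s**2)
G = 53 (G = 52 - 1*(-1) = 52 + 1 = 53)
G*w(S)**3 + 26 = 53*(6/(-9 + 6**2))**3 + 26 = 53*(6/(-9 + 36))**3 + 26 = 53*(6/27)**3 + 26 = 53*(6*(1/27))**3 + 26 = 53*(2/9)**3 + 26 = 53*(8/729) + 26 = 424/729 + 26 = 19378/729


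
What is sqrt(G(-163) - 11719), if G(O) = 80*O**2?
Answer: sqrt(2113801) ≈ 1453.9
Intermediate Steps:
sqrt(G(-163) - 11719) = sqrt(80*(-163)**2 - 11719) = sqrt(80*26569 - 11719) = sqrt(2125520 - 11719) = sqrt(2113801)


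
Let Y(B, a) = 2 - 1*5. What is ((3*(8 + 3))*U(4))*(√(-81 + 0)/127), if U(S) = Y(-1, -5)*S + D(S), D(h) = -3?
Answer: -4455*I/127 ≈ -35.079*I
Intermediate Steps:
Y(B, a) = -3 (Y(B, a) = 2 - 5 = -3)
U(S) = -3 - 3*S (U(S) = -3*S - 3 = -3 - 3*S)
((3*(8 + 3))*U(4))*(√(-81 + 0)/127) = ((3*(8 + 3))*(-3 - 3*4))*(√(-81 + 0)/127) = ((3*11)*(-3 - 12))*(√(-81)*(1/127)) = (33*(-15))*((9*I)*(1/127)) = -4455*I/127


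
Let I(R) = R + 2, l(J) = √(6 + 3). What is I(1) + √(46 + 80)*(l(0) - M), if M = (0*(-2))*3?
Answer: 3 + 9*√14 ≈ 36.675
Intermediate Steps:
M = 0 (M = 0*3 = 0)
l(J) = 3 (l(J) = √9 = 3)
I(R) = 2 + R
I(1) + √(46 + 80)*(l(0) - M) = (2 + 1) + √(46 + 80)*(3 - 1*0) = 3 + √126*(3 + 0) = 3 + (3*√14)*3 = 3 + 9*√14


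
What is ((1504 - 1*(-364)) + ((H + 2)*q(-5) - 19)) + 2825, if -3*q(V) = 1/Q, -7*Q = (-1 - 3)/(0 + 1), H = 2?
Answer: 14015/3 ≈ 4671.7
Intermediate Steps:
Q = 4/7 (Q = -(-1 - 3)/(7*(0 + 1)) = -(-4)/(7*1) = -(-4)/7 = -⅐*(-4) = 4/7 ≈ 0.57143)
q(V) = -7/12 (q(V) = -1/(3*4/7) = -⅓*7/4 = -7/12)
((1504 - 1*(-364)) + ((H + 2)*q(-5) - 19)) + 2825 = ((1504 - 1*(-364)) + ((2 + 2)*(-7/12) - 19)) + 2825 = ((1504 + 364) + (4*(-7/12) - 19)) + 2825 = (1868 + (-7/3 - 19)) + 2825 = (1868 - 64/3) + 2825 = 5540/3 + 2825 = 14015/3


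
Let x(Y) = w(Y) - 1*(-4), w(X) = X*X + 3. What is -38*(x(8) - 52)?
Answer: -722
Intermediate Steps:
w(X) = 3 + X² (w(X) = X² + 3 = 3 + X²)
x(Y) = 7 + Y² (x(Y) = (3 + Y²) - 1*(-4) = (3 + Y²) + 4 = 7 + Y²)
-38*(x(8) - 52) = -38*((7 + 8²) - 52) = -38*((7 + 64) - 52) = -38*(71 - 52) = -38*19 = -722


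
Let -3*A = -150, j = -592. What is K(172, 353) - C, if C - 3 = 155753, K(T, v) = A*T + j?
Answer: -147748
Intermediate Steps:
A = 50 (A = -⅓*(-150) = 50)
K(T, v) = -592 + 50*T (K(T, v) = 50*T - 592 = -592 + 50*T)
C = 155756 (C = 3 + 155753 = 155756)
K(172, 353) - C = (-592 + 50*172) - 1*155756 = (-592 + 8600) - 155756 = 8008 - 155756 = -147748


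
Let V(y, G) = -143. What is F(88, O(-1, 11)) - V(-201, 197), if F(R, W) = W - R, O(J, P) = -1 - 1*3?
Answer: 51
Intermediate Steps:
O(J, P) = -4 (O(J, P) = -1 - 3 = -4)
F(88, O(-1, 11)) - V(-201, 197) = (-4 - 1*88) - 1*(-143) = (-4 - 88) + 143 = -92 + 143 = 51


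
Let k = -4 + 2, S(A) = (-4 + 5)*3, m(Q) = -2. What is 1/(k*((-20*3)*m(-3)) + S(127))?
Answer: -1/237 ≈ -0.0042194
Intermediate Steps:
S(A) = 3 (S(A) = 1*3 = 3)
k = -2
1/(k*((-20*3)*m(-3)) + S(127)) = 1/(-2*(-20*3)*(-2) + 3) = 1/(-(-120)*(-2) + 3) = 1/(-2*120 + 3) = 1/(-240 + 3) = 1/(-237) = -1/237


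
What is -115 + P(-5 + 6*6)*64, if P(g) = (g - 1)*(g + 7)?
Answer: 72845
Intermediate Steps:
P(g) = (-1 + g)*(7 + g)
-115 + P(-5 + 6*6)*64 = -115 + (-7 + (-5 + 6*6)² + 6*(-5 + 6*6))*64 = -115 + (-7 + (-5 + 36)² + 6*(-5 + 36))*64 = -115 + (-7 + 31² + 6*31)*64 = -115 + (-7 + 961 + 186)*64 = -115 + 1140*64 = -115 + 72960 = 72845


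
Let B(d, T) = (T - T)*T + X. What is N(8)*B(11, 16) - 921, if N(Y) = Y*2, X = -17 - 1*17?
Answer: -1465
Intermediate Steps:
X = -34 (X = -17 - 17 = -34)
N(Y) = 2*Y
B(d, T) = -34 (B(d, T) = (T - T)*T - 34 = 0*T - 34 = 0 - 34 = -34)
N(8)*B(11, 16) - 921 = (2*8)*(-34) - 921 = 16*(-34) - 921 = -544 - 921 = -1465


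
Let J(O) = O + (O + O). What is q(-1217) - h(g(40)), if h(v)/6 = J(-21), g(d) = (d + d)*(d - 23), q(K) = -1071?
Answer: -693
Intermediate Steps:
g(d) = 2*d*(-23 + d) (g(d) = (2*d)*(-23 + d) = 2*d*(-23 + d))
J(O) = 3*O (J(O) = O + 2*O = 3*O)
h(v) = -378 (h(v) = 6*(3*(-21)) = 6*(-63) = -378)
q(-1217) - h(g(40)) = -1071 - 1*(-378) = -1071 + 378 = -693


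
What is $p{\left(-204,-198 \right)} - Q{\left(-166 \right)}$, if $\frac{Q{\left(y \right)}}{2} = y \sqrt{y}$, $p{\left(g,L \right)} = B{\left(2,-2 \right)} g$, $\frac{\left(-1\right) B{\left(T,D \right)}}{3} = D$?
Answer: $-1224 + 332 i \sqrt{166} \approx -1224.0 + 4277.5 i$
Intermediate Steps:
$B{\left(T,D \right)} = - 3 D$
$p{\left(g,L \right)} = 6 g$ ($p{\left(g,L \right)} = \left(-3\right) \left(-2\right) g = 6 g$)
$Q{\left(y \right)} = 2 y^{\frac{3}{2}}$ ($Q{\left(y \right)} = 2 y \sqrt{y} = 2 y^{\frac{3}{2}}$)
$p{\left(-204,-198 \right)} - Q{\left(-166 \right)} = 6 \left(-204\right) - 2 \left(-166\right)^{\frac{3}{2}} = -1224 - 2 \left(- 166 i \sqrt{166}\right) = -1224 - - 332 i \sqrt{166} = -1224 + 332 i \sqrt{166}$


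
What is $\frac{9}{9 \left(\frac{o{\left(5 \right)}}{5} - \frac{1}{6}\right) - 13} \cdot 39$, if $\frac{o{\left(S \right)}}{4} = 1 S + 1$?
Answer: $\frac{3510}{287} \approx 12.23$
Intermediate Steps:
$o{\left(S \right)} = 4 + 4 S$ ($o{\left(S \right)} = 4 \left(1 S + 1\right) = 4 \left(S + 1\right) = 4 \left(1 + S\right) = 4 + 4 S$)
$\frac{9}{9 \left(\frac{o{\left(5 \right)}}{5} - \frac{1}{6}\right) - 13} \cdot 39 = \frac{9}{9 \left(\frac{4 + 4 \cdot 5}{5} - \frac{1}{6}\right) - 13} \cdot 39 = \frac{9}{9 \left(\left(4 + 20\right) \frac{1}{5} - \frac{1}{6}\right) - 13} \cdot 39 = \frac{9}{9 \left(24 \cdot \frac{1}{5} - \frac{1}{6}\right) - 13} \cdot 39 = \frac{9}{9 \left(\frac{24}{5} - \frac{1}{6}\right) - 13} \cdot 39 = \frac{9}{9 \cdot \frac{139}{30} - 13} \cdot 39 = \frac{9}{\frac{417}{10} - 13} \cdot 39 = \frac{9}{\frac{287}{10}} \cdot 39 = 9 \cdot \frac{10}{287} \cdot 39 = \frac{90}{287} \cdot 39 = \frac{3510}{287}$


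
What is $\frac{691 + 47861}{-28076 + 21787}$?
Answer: $- \frac{48552}{6289} \approx -7.7201$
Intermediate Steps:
$\frac{691 + 47861}{-28076 + 21787} = \frac{48552}{-6289} = 48552 \left(- \frac{1}{6289}\right) = - \frac{48552}{6289}$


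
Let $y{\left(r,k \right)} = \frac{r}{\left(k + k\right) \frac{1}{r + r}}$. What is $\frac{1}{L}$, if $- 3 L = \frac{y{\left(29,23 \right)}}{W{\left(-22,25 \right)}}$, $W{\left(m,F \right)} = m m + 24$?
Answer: $- \frac{35052}{841} \approx -41.679$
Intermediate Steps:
$W{\left(m,F \right)} = 24 + m^{2}$ ($W{\left(m,F \right)} = m^{2} + 24 = 24 + m^{2}$)
$y{\left(r,k \right)} = \frac{r^{2}}{k}$ ($y{\left(r,k \right)} = \frac{r}{2 k \frac{1}{2 r}} = \frac{r}{k \frac{1}{r}} = r \frac{r}{k} = \frac{r^{2}}{k}$)
$L = - \frac{841}{35052}$ ($L = - \frac{\frac{29^{2}}{23} \frac{1}{24 + \left(-22\right)^{2}}}{3} = - \frac{\frac{1}{23} \cdot 841 \frac{1}{24 + 484}}{3} = - \frac{\frac{841}{23} \cdot \frac{1}{508}}{3} = \left(- \frac{1}{3}\right) \frac{841}{11684} = - \frac{841}{35052} \approx -0.023993$)
$\frac{1}{L} = \frac{1}{- \frac{841}{35052}} = - \frac{35052}{841}$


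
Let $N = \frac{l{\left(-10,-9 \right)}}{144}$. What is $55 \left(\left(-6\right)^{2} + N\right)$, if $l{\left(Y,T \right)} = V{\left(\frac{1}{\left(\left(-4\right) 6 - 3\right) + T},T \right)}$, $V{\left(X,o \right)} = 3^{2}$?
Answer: $\frac{31735}{16} \approx 1983.4$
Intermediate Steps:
$V{\left(X,o \right)} = 9$
$l{\left(Y,T \right)} = 9$
$N = \frac{1}{16}$ ($N = \frac{9}{144} = 9 \cdot \frac{1}{144} = \frac{1}{16} \approx 0.0625$)
$55 \left(\left(-6\right)^{2} + N\right) = 55 \left(\left(-6\right)^{2} + \frac{1}{16}\right) = 55 \left(36 + \frac{1}{16}\right) = 55 \cdot \frac{577}{16} = \frac{31735}{16}$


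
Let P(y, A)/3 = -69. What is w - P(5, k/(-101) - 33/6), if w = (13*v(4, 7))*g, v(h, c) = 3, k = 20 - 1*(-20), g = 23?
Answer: 1104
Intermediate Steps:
k = 40 (k = 20 + 20 = 40)
P(y, A) = -207 (P(y, A) = 3*(-69) = -207)
w = 897 (w = (13*3)*23 = 39*23 = 897)
w - P(5, k/(-101) - 33/6) = 897 - 1*(-207) = 897 + 207 = 1104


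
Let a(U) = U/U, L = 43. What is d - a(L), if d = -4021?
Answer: -4022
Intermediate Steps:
a(U) = 1
d - a(L) = -4021 - 1*1 = -4021 - 1 = -4022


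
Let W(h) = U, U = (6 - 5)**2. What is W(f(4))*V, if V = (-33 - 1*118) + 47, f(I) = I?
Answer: -104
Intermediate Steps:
V = -104 (V = (-33 - 118) + 47 = -151 + 47 = -104)
U = 1 (U = 1**2 = 1)
W(h) = 1
W(f(4))*V = 1*(-104) = -104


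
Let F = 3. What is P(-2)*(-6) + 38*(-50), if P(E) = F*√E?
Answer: -1900 - 18*I*√2 ≈ -1900.0 - 25.456*I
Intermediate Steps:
P(E) = 3*√E
P(-2)*(-6) + 38*(-50) = (3*√(-2))*(-6) + 38*(-50) = (3*(I*√2))*(-6) - 1900 = (3*I*√2)*(-6) - 1900 = -18*I*√2 - 1900 = -1900 - 18*I*√2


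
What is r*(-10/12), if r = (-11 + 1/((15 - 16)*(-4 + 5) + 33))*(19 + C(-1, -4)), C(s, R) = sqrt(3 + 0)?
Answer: 11115/64 + 585*sqrt(3)/64 ≈ 189.50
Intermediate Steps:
C(s, R) = sqrt(3)
r = -6669/32 - 351*sqrt(3)/32 (r = (-11 + 1/((15 - 16)*(-4 + 5) + 33))*(19 + sqrt(3)) = (-11 + 1/(-1*1 + 33))*(19 + sqrt(3)) = (-11 + 1/(-1 + 33))*(19 + sqrt(3)) = (-11 + 1/32)*(19 + sqrt(3)) = -351*(19 + sqrt(3))/32 = -6669/32 - 351*sqrt(3)/32 ≈ -227.40)
r*(-10/12) = (-6669/32 - 351*sqrt(3)/32)*(-10/12) = (-6669/32 - 351*sqrt(3)/32)*(-10*1/12) = (-6669/32 - 351*sqrt(3)/32)*(-5/6) = 11115/64 + 585*sqrt(3)/64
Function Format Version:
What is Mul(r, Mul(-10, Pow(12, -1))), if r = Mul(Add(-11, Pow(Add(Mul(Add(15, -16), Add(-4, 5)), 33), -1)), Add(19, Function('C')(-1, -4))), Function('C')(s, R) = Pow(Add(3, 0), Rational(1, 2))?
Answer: Add(Rational(11115, 64), Mul(Rational(585, 64), Pow(3, Rational(1, 2)))) ≈ 189.50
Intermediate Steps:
Function('C')(s, R) = Pow(3, Rational(1, 2))
r = Add(Rational(-6669, 32), Mul(Rational(-351, 32), Pow(3, Rational(1, 2)))) (r = Mul(Add(-11, Pow(Add(Mul(Add(15, -16), Add(-4, 5)), 33), -1)), Add(19, Pow(3, Rational(1, 2)))) = Mul(Add(-11, Pow(Add(Mul(-1, 1), 33), -1)), Add(19, Pow(3, Rational(1, 2)))) = Mul(Add(-11, Pow(Add(-1, 33), -1)), Add(19, Pow(3, Rational(1, 2)))) = Mul(Add(-11, Pow(32, -1)), Add(19, Pow(3, Rational(1, 2)))) = Mul(Add(-11, Rational(1, 32)), Add(19, Pow(3, Rational(1, 2)))) = Mul(Rational(-351, 32), Add(19, Pow(3, Rational(1, 2)))) = Add(Rational(-6669, 32), Mul(Rational(-351, 32), Pow(3, Rational(1, 2)))) ≈ -227.40)
Mul(r, Mul(-10, Pow(12, -1))) = Mul(Add(Rational(-6669, 32), Mul(Rational(-351, 32), Pow(3, Rational(1, 2)))), Mul(-10, Pow(12, -1))) = Mul(Add(Rational(-6669, 32), Mul(Rational(-351, 32), Pow(3, Rational(1, 2)))), Mul(-10, Rational(1, 12))) = Mul(Add(Rational(-6669, 32), Mul(Rational(-351, 32), Pow(3, Rational(1, 2)))), Rational(-5, 6)) = Add(Rational(11115, 64), Mul(Rational(585, 64), Pow(3, Rational(1, 2))))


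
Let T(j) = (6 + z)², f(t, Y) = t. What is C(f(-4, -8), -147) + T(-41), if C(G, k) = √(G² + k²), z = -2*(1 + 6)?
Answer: 64 + 5*√865 ≈ 211.05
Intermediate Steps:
z = -14 (z = -2*7 = -14)
T(j) = 64 (T(j) = (6 - 14)² = (-8)² = 64)
C(f(-4, -8), -147) + T(-41) = √((-4)² + (-147)²) + 64 = √(16 + 21609) + 64 = √21625 + 64 = 5*√865 + 64 = 64 + 5*√865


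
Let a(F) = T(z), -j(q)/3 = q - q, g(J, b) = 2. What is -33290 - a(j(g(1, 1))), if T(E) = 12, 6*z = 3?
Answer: -33302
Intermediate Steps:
z = 1/2 (z = (1/6)*3 = 1/2 ≈ 0.50000)
j(q) = 0 (j(q) = -3*(q - q) = -3*0 = 0)
a(F) = 12
-33290 - a(j(g(1, 1))) = -33290 - 1*12 = -33290 - 12 = -33302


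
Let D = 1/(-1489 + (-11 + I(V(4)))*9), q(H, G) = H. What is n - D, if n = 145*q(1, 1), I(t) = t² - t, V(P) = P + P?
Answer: 157181/1084 ≈ 145.00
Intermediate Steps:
V(P) = 2*P
D = -1/1084 (D = 1/(-1489 + (-11 + (2*4)*(-1 + 2*4))*9) = 1/(-1489 + (-11 + 8*(-1 + 8))*9) = 1/(-1489 + (-11 + 8*7)*9) = 1/(-1489 + (-11 + 56)*9) = 1/(-1489 + 45*9) = 1/(-1489 + 405) = 1/(-1084) = -1/1084 ≈ -0.00092251)
n = 145 (n = 145*1 = 145)
n - D = 145 - 1*(-1/1084) = 145 + 1/1084 = 157181/1084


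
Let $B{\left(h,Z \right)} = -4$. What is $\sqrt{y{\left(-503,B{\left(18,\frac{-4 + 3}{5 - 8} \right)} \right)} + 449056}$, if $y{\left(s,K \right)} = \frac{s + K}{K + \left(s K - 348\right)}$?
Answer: $\frac{\sqrt{309354467995}}{830} \approx 670.12$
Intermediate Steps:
$y{\left(s,K \right)} = \frac{K + s}{-348 + K + K s}$ ($y{\left(s,K \right)} = \frac{K + s}{K + \left(K s - 348\right)} = \frac{K + s}{K + \left(-348 + K s\right)} = \frac{K + s}{-348 + K + K s}$)
$\sqrt{y{\left(-503,B{\left(18,\frac{-4 + 3}{5 - 8} \right)} \right)} + 449056} = \sqrt{\frac{-4 - 503}{-348 - 4 - -2012} + 449056} = \sqrt{\frac{1}{-348 - 4 + 2012} \left(-507\right) + 449056} = \sqrt{\frac{1}{1660} \left(-507\right) + 449056} = \sqrt{- \frac{507}{1660} + 449056} = \sqrt{\frac{745432453}{1660}} = \frac{\sqrt{309354467995}}{830}$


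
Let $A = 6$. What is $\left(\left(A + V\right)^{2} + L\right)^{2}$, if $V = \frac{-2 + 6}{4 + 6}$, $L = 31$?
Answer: $\frac{3236401}{625} \approx 5178.2$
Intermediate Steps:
$V = \frac{2}{5}$ ($V = \frac{4}{10} = 4 \cdot \frac{1}{10} = \frac{2}{5} \approx 0.4$)
$\left(\left(A + V\right)^{2} + L\right)^{2} = \left(\left(6 + \frac{2}{5}\right)^{2} + 31\right)^{2} = \left(\left(\frac{32}{5}\right)^{2} + 31\right)^{2} = \left(\frac{1024}{25} + 31\right)^{2} = \left(\frac{1799}{25}\right)^{2} = \frac{3236401}{625}$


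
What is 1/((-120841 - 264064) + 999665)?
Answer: 1/614760 ≈ 1.6267e-6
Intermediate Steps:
1/((-120841 - 264064) + 999665) = 1/(-384905 + 999665) = 1/614760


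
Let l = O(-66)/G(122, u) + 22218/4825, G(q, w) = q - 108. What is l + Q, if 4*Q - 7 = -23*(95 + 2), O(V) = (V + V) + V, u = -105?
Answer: -19101049/33775 ≈ -565.54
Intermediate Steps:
O(V) = 3*V (O(V) = 2*V + V = 3*V)
Q = -556 (Q = 7/4 + (-23*(95 + 2))/4 = 7/4 + (-23*97)/4 = 7/4 + (1/4)*(-2231) = 7/4 - 2231/4 = -556)
G(q, w) = -108 + q
l = -322149/33775 (l = (3*(-66))/(-108 + 122) + 22218/4825 = -198/14 + 22218*(1/4825) = -198*1/14 + 22218/4825 = -99/7 + 22218/4825 = -322149/33775 ≈ -9.5381)
l + Q = -322149/33775 - 556 = -19101049/33775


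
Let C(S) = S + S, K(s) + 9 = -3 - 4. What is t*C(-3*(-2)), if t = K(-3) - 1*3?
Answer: -228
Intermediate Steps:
K(s) = -16 (K(s) = -9 + (-3 - 4) = -9 - 7 = -16)
t = -19 (t = -16 - 1*3 = -16 - 3 = -19)
C(S) = 2*S
t*C(-3*(-2)) = -38*(-3*(-2)) = -38*6 = -19*12 = -228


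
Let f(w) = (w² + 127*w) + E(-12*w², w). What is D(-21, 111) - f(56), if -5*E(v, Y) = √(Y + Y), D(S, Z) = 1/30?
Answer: -307439/30 + 4*√7/5 ≈ -10246.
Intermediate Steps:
D(S, Z) = 1/30
E(v, Y) = -√2*√Y/5 (E(v, Y) = -√(Y + Y)/5 = -√2*√Y/5)
f(w) = w² + 127*w - √2*√w/5 (f(w) = (w² + 127*w) - √2*√w/5 = w² + 127*w - √2*√w/5)
D(-21, 111) - f(56) = 1/30 - (56² + 127*56 - √2*√56/5) = 1/30 - (3136 + 7112 - √2*2*√14/5) = 1/30 - (3136 + 7112 - 4*√7/5) = 1/30 - (10248 - 4*√7/5) = 1/30 + (-10248 + 4*√7/5) = -307439/30 + 4*√7/5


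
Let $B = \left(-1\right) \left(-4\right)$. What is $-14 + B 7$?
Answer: $14$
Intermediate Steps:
$B = 4$
$-14 + B 7 = -14 + 4 \cdot 7 = -14 + 28 = 14$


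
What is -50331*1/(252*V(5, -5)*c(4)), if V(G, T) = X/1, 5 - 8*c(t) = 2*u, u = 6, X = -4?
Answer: -16777/294 ≈ -57.065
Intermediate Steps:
c(t) = -7/8 (c(t) = 5/8 - 6/4 = 5/8 - ⅛*12 = 5/8 - 3/2 = -7/8)
V(G, T) = -4 (V(G, T) = -4/1 = -4*1 = -4)
-50331*1/(252*V(5, -5)*c(4)) = -50331/((-7/8*21)*((-1*(-2))*(-4*6))) = -50331/((-147*(-24)/4)) = -50331/((-147/8*(-48))) = -50331/882 = -50331*1/882 = -16777/294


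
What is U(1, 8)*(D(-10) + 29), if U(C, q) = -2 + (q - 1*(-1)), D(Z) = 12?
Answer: 287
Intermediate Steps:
U(C, q) = -1 + q (U(C, q) = -2 + (q + 1) = -2 + (1 + q) = -1 + q)
U(1, 8)*(D(-10) + 29) = (-1 + 8)*(12 + 29) = 7*41 = 287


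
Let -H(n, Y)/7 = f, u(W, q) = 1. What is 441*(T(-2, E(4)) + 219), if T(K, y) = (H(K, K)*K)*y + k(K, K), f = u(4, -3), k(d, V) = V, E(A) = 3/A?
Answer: 200655/2 ≈ 1.0033e+5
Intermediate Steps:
f = 1
H(n, Y) = -7 (H(n, Y) = -7*1 = -7)
T(K, y) = K - 7*K*y (T(K, y) = (-7*K)*y + K = -7*K*y + K = K - 7*K*y)
441*(T(-2, E(4)) + 219) = 441*(-2*(1 - 21/4) + 219) = 441*(-2*(-17/4) + 219) = 441*(17/2 + 219) = 441*(455/2) = 200655/2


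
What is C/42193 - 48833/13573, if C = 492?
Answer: -2053732853/572685589 ≈ -3.5861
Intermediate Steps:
C/42193 - 48833/13573 = 492/42193 - 48833/13573 = -2053732853/572685589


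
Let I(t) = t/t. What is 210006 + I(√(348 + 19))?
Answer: 210007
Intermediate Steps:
I(t) = 1
210006 + I(√(348 + 19)) = 210006 + 1 = 210007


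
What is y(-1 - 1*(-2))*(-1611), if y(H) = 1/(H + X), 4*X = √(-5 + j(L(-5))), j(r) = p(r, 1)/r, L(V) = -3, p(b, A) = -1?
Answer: -38664/31 + 3222*I*√42/31 ≈ -1247.2 + 673.58*I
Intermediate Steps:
j(r) = -1/r
X = I*√42/12 (X = √(-5 - 1/(-3))/4 = √(-5 - 1*(-⅓))/4 = √(-5 + ⅓)/4 = √(-14/3)/4 = (I*√42/3)/4 = I*√42/12 ≈ 0.54006*I)
y(H) = 1/(H + I*√42/12)
y(-1 - 1*(-2))*(-1611) = (12/(12*(-1 - 1*(-2)) + I*√42))*(-1611) = (12/(12*(-1 + 2) + I*√42))*(-1611) = (12/(12*1 + I*√42))*(-1611) = (12/(12 + I*√42))*(-1611) = -19332/(12 + I*√42)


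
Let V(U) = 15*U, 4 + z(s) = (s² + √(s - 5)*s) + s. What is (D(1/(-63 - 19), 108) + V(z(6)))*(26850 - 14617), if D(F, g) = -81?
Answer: 7082907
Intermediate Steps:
z(s) = -4 + s + s² + s*√(-5 + s) (z(s) = -4 + ((s² + √(s - 5)*s) + s) = -4 + ((s² + √(-5 + s)*s) + s) = -4 + ((s² + s*√(-5 + s)) + s) = -4 + (s + s² + s*√(-5 + s)) = -4 + s + s² + s*√(-5 + s))
(D(1/(-63 - 19), 108) + V(z(6)))*(26850 - 14617) = (-81 + 15*(-4 + 6 + 6² + 6*√(-5 + 6)))*(26850 - 14617) = (-81 + 15*(-4 + 6 + 36 + 6*√1))*12233 = (-81 + 15*(-4 + 6 + 36 + 6*1))*12233 = (-81 + 15*(-4 + 6 + 36 + 6))*12233 = (-81 + 15*44)*12233 = (-81 + 660)*12233 = 579*12233 = 7082907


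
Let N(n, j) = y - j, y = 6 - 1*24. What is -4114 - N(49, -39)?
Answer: -4135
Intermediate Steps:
y = -18 (y = 6 - 24 = -18)
N(n, j) = -18 - j
-4114 - N(49, -39) = -4114 - (-18 - 1*(-39)) = -4114 - (-18 + 39) = -4114 - 1*21 = -4114 - 21 = -4135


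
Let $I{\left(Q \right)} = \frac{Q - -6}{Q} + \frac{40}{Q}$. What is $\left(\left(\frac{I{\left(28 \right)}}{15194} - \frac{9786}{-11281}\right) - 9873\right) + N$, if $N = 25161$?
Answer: $\frac{36687918964621}{2399649196} \approx 15289.0$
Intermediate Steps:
$I{\left(Q \right)} = \frac{40}{Q} + \frac{6 + Q}{Q}$ ($I{\left(Q \right)} = \frac{Q + 6}{Q} + \frac{40}{Q} = \frac{6 + Q}{Q} + \frac{40}{Q} = \frac{40}{Q} + \frac{6 + Q}{Q}$)
$\left(\left(\frac{I{\left(28 \right)}}{15194} - \frac{9786}{-11281}\right) - 9873\right) + N = \left(\left(\frac{\frac{1}{28} \left(46 + 28\right)}{15194} - \frac{9786}{-11281}\right) - 9873\right) + 25161 = \left(\left(\frac{1}{28} \cdot 74 \cdot \frac{1}{15194} - - \frac{9786}{11281}\right) - 9873\right) + 25161 = \left(\left(\frac{37}{14} \cdot \frac{1}{15194} + \frac{9786}{11281}\right) - 9873\right) + 25161 = \left(\left(\frac{37}{212716} + \frac{9786}{11281}\right) - 9873\right) + 25161 = \left(\frac{2082056173}{2399649196} - 9873\right) + 25161 = - \frac{23689654455935}{2399649196} + 25161 = \frac{36687918964621}{2399649196}$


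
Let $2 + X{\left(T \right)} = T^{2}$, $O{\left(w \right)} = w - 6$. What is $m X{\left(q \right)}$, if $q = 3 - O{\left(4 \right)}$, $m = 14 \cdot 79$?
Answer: $25438$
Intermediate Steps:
$O{\left(w \right)} = -6 + w$ ($O{\left(w \right)} = w - 6 = -6 + w$)
$m = 1106$
$q = 5$ ($q = 3 - \left(-6 + 4\right) = 3 - -2 = 3 + 2 = 5$)
$X{\left(T \right)} = -2 + T^{2}$
$m X{\left(q \right)} = 1106 \left(-2 + 5^{2}\right) = 1106 \left(-2 + 25\right) = 1106 \cdot 23 = 25438$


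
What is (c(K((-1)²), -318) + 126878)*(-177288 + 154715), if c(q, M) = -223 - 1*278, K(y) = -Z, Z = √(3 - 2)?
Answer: -2852708021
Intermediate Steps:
Z = 1 (Z = √1 = 1)
K(y) = -1 (K(y) = -1*1 = -1)
c(q, M) = -501 (c(q, M) = -223 - 278 = -501)
(c(K((-1)²), -318) + 126878)*(-177288 + 154715) = (-501 + 126878)*(-177288 + 154715) = 126377*(-22573) = -2852708021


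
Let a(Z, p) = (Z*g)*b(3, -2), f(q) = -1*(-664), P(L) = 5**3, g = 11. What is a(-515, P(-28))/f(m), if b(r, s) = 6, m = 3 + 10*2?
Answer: -16995/332 ≈ -51.190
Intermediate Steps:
m = 23 (m = 3 + 20 = 23)
P(L) = 125
f(q) = 664
a(Z, p) = 66*Z (a(Z, p) = (Z*11)*6 = (11*Z)*6 = 66*Z)
a(-515, P(-28))/f(m) = (66*(-515))/664 = -33990*1/664 = -16995/332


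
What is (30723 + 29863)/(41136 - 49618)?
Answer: -30293/4241 ≈ -7.1429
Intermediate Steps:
(30723 + 29863)/(41136 - 49618) = 60586/(-8482) = 60586*(-1/8482) = -30293/4241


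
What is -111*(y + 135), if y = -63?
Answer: -7992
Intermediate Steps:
-111*(y + 135) = -111*(-63 + 135) = -111*72 = -7992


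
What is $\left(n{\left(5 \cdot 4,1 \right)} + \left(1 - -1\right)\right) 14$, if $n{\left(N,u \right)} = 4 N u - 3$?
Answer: $1106$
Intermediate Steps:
$n{\left(N,u \right)} = -3 + 4 N u$ ($n{\left(N,u \right)} = 4 N u - 3 = -3 + 4 N u$)
$\left(n{\left(5 \cdot 4,1 \right)} + \left(1 - -1\right)\right) 14 = \left(\left(-3 + 4 \cdot 5 \cdot 4 \cdot 1\right) + \left(1 - -1\right)\right) 14 = \left(\left(-3 + 4 \cdot 20 \cdot 1\right) + \left(1 + 1\right)\right) 14 = \left(\left(-3 + 80\right) + 2\right) 14 = \left(77 + 2\right) 14 = 79 \cdot 14 = 1106$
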